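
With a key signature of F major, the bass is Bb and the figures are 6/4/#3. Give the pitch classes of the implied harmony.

Bb, D#, E, G

A third above Bb in this key is D, raised to D# by the sharp.
A fourth above Bb in this key is E.
A sixth above Bb in this key is G.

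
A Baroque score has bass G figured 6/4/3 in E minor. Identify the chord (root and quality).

The figures 6/4/3 indicate a seventh chord in second inversion.
In second inversion the root lies a fourth above the bass: a fourth above G in E minor is C.
The chord tones are G, B, C, E, giving C major seventh.

C major seventh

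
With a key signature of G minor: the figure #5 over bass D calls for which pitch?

A#

Counting 4 letter steps above D lands on A; in G minor, that letter is A.
The #5 figure raises it a semitone, giving A#.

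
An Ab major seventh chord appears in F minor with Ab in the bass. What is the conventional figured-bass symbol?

Ab is the root of Ab major seventh, so the chord is in root position.
A seventh chord in root position is figured 7/5/3, conventionally abbreviated 7.

7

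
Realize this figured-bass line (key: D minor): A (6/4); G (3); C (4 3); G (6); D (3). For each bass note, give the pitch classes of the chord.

A, D, F | G, Bb, D | C, E, F, A | G, Bb, E | D, F, A

A (6/4): A, D, F.
G (5/3): G, Bb, D.
C (6/4/3): C, E, F, A.
G (6/3): G, Bb, E.
D (5/3): D, F, A.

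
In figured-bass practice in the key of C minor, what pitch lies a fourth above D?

Counting 3 letter steps above D lands on G; in C minor, that letter is G.

G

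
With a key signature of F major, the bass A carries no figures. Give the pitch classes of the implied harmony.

A, C, E

An unfigured bass implies 5/3.
A third above A in this key is C.
A fifth above A in this key is E.
Together with the bass A, this spells A minor in root position.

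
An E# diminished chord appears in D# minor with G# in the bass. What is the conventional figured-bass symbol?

6

G# is the third of E# diminished, so the chord is in first inversion.
A triad in first inversion is figured 6/3, conventionally abbreviated 6.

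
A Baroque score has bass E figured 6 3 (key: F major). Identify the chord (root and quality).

The figures 6 3 indicate a triad in first inversion.
In first inversion the root lies a sixth above the bass: a sixth above E in F major is C.
The chord tones are E, G, C, giving C major.

C major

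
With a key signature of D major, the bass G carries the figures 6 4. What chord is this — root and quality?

The figures 6 4 indicate a triad in second inversion.
In second inversion the root lies a fourth above the bass: a fourth above G in D major is C#.
The chord tones are G, C#, E, giving C# diminished.

C# diminished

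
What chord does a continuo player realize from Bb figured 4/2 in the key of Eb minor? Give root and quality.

The figures 4/2 indicate a seventh chord in third inversion.
In third inversion the root lies a second above the bass: a second above Bb in Eb minor is Cb.
The chord tones are Bb, Cb, Eb, Gb, giving Cb major seventh.

Cb major seventh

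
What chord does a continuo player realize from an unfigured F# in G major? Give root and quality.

F# diminished

An unfigured bass indicates a triad in root position.
In root position the bass is the root, so the root is F#.
The chord tones are F#, A, C, giving F# diminished.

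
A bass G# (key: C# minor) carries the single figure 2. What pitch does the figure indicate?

A

Counting 1 letter step above G# lands on A; in C# minor, that letter is A.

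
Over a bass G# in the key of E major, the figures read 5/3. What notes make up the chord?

G#, B, D#

A third above G# in this key is B.
A fifth above G# in this key is D#.
Together with the bass G#, this spells G# minor in root position.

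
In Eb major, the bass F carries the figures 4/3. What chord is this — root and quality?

The figures 4/3 indicate a seventh chord in second inversion.
In second inversion the root lies a fourth above the bass: a fourth above F in Eb major is Bb.
The chord tones are F, Ab, Bb, D, giving Bb dominant seventh.

Bb dominant seventh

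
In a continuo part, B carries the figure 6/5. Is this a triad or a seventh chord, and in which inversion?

6/5 is shorthand for 6/5/3.
Intervals of 6/5/3 above the bass form a seventh chord; the bass is the third, so this is first inversion.

seventh chord, first inversion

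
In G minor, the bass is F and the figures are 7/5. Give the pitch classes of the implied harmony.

The written figures 7/5 are shorthand for 7/5/3: the 3 is implied.
A third above F in this key is A.
A fifth above F in this key is C.
A seventh above F in this key is Eb.
Together with the bass F, this spells F dominant seventh in root position.

F, A, C, Eb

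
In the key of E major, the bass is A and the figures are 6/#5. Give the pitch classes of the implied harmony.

The written figures 6/#5 are shorthand for 6/5/3: the 3 is implied.
A third above A in this key is C#.
A fifth above A in this key is E, raised to E# by the sharp.
A sixth above A in this key is F#.
Together with the bass A, this spells F# minor-major seventh in first inversion.

A, C#, E#, F#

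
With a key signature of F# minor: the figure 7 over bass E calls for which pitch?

D

Counting 6 letter steps above E lands on D; in F# minor, that letter is D.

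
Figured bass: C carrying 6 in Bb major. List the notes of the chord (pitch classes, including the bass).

The written figures 6 are shorthand for 6/3: the 3 is implied.
A third above C in this key is Eb.
A sixth above C in this key is A.
Together with the bass C, this spells A diminished in first inversion.

C, Eb, A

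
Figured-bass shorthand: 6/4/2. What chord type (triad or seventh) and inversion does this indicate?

seventh chord, third inversion

Intervals of 6/4/2 above the bass form a seventh chord; the bass is the seventh, so this is third inversion.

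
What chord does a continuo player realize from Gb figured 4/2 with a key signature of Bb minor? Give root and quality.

Ab dominant seventh

The figures 4/2 indicate a seventh chord in third inversion.
In third inversion the root lies a second above the bass: a second above Gb in Bb minor is Ab.
The chord tones are Gb, Ab, C, Eb, giving Ab dominant seventh.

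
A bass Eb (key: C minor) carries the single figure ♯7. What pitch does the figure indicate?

D#

Counting 6 letter steps above Eb lands on D; in C minor, that letter is D.
The #7 figure raises it a semitone, giving D#.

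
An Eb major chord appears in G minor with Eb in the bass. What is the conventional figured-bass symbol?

no figures

Eb is the root of Eb major, so the chord is in root position.
A triad in root position is figured 5/3, conventionally abbreviated (no figures — root-position triad).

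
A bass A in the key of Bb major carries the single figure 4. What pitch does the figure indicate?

Counting 3 letter steps above A lands on D; in Bb major, that letter is D.

D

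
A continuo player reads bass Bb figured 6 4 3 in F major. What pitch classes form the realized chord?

A third above Bb in this key is D.
A fourth above Bb in this key is E.
A sixth above Bb in this key is G.
Together with the bass Bb, this spells E half-diminished seventh in second inversion.

Bb, D, E, G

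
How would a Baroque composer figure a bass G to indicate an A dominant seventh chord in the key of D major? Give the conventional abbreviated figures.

G is the seventh of A dominant seventh, so the chord is in third inversion.
A seventh chord in third inversion is figured 6/4/2, conventionally abbreviated 4/2.

4/2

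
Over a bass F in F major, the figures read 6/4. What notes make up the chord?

A fourth above F in this key is Bb.
A sixth above F in this key is D.
Together with the bass F, this spells Bb major in second inversion.

F, Bb, D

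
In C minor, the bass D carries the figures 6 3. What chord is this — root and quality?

The figures 6 3 indicate a triad in first inversion.
In first inversion the root lies a sixth above the bass: a sixth above D in C minor is Bb.
The chord tones are D, F, Bb, giving Bb major.

Bb major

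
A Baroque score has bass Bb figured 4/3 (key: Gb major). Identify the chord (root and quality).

The figures 4/3 indicate a seventh chord in second inversion.
In second inversion the root lies a fourth above the bass: a fourth above Bb in Gb major is Eb.
The chord tones are Bb, Db, Eb, Gb, giving Eb minor seventh.

Eb minor seventh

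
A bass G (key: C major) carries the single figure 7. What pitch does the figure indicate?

F

Counting 6 letter steps above G lands on F; in C major, that letter is F.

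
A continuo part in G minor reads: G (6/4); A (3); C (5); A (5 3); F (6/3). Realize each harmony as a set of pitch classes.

G, C, Eb | A, C, Eb | C, Eb, G | A, C, Eb | F, A, D

G (6/4): G, C, Eb.
A (5/3): A, C, Eb.
C (5/3): C, Eb, G.
A (5/3): A, C, Eb.
F (6/3): F, A, D.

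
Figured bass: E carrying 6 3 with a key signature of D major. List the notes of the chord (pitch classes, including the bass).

E, G, C#

A third above E in this key is G.
A sixth above E in this key is C#.
Together with the bass E, this spells C# diminished in first inversion.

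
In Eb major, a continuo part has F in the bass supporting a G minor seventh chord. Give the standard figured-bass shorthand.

F is the seventh of G minor seventh, so the chord is in third inversion.
A seventh chord in third inversion is figured 6/4/2, conventionally abbreviated 4/2.

4/2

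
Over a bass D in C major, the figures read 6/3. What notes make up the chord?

A third above D in this key is F.
A sixth above D in this key is B.
Together with the bass D, this spells B diminished in first inversion.

D, F, B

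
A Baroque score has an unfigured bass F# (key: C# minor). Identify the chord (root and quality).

F# minor

An unfigured bass indicates a triad in root position.
In root position the bass is the root, so the root is F#.
The chord tones are F#, A, C#, giving F# minor.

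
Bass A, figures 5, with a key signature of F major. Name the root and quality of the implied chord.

A minor

The figures 5 indicate a triad in root position.
In root position the bass is the root, so the root is A.
The chord tones are A, C, E, giving A minor.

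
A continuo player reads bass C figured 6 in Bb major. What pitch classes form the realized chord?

The written figures 6 are shorthand for 6/3: the 3 is implied.
A third above C in this key is Eb.
A sixth above C in this key is A.
Together with the bass C, this spells A diminished in first inversion.

C, Eb, A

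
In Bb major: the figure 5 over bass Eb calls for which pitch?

Counting 4 letter steps above Eb lands on B; in Bb major, that letter is Bb.

Bb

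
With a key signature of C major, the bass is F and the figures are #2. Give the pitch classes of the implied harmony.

F, G#, B, D

The written figures #2 are shorthand for 6/4/2: the 6/4 are implied.
A second above F in this key is G, raised to G# by the sharp.
A fourth above F in this key is B.
A sixth above F in this key is D.
Together with the bass F, this spells G# diminished seventh in third inversion.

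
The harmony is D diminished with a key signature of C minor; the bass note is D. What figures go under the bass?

no figures

D is the root of D diminished, so the chord is in root position.
A triad in root position is figured 5/3, conventionally abbreviated (no figures — root-position triad).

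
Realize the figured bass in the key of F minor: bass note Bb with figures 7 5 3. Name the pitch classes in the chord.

Bb, Db, F, Ab

A third above Bb in this key is Db.
A fifth above Bb in this key is F.
A seventh above Bb in this key is Ab.
Together with the bass Bb, this spells Bb minor seventh in root position.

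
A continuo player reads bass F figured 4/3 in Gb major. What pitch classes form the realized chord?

The written figures 4/3 are shorthand for 6/4/3: the 6 is implied.
A third above F in this key is Ab.
A fourth above F in this key is Bb.
A sixth above F in this key is Db.
Together with the bass F, this spells Bb minor seventh in second inversion.

F, Ab, Bb, Db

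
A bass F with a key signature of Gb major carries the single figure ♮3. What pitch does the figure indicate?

Counting 2 letter steps above F lands on A; in Gb major, that letter is Ab.
The ♮3 figure makes it natural, giving A.

A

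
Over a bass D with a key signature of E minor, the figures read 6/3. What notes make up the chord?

D, F#, B

A third above D in this key is F#.
A sixth above D in this key is B.
Together with the bass D, this spells B minor in first inversion.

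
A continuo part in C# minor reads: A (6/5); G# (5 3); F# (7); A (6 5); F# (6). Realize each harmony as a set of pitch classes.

A, C#, E, F# | G#, B, D# | F#, A, C#, E | A, C#, E, F# | F#, A, D#

A (6/5/3): A, C#, E, F#.
G# (5/3): G#, B, D#.
F# (7/5/3): F#, A, C#, E.
A (6/5/3): A, C#, E, F#.
F# (6/3): F#, A, D#.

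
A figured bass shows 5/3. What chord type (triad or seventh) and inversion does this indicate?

Intervals of 5/3 above the bass form a triad; the bass is the root, so this is root position.

triad, root position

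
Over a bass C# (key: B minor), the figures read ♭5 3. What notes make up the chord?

A third above C# in this key is E.
A fifth above C# in this key is G, lowered to Gb by the flat.

C#, E, Gb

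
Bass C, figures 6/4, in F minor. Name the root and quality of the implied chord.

The figures 6/4 indicate a triad in second inversion.
In second inversion the root lies a fourth above the bass: a fourth above C in F minor is F.
The chord tones are C, F, Ab, giving F minor.

F minor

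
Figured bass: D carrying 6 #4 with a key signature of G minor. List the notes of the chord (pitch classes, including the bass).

A fourth above D in this key is G, raised to G# by the sharp.
A sixth above D in this key is Bb.

D, G#, Bb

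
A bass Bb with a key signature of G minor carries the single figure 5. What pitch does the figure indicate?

Counting 4 letter steps above Bb lands on F; in G minor, that letter is F.

F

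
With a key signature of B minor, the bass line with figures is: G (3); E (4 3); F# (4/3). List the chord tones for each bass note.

G, B, D | E, G, A, C# | F#, A, B, D

G (5/3): G, B, D.
E (6/4/3): E, G, A, C#.
F# (6/4/3): F#, A, B, D.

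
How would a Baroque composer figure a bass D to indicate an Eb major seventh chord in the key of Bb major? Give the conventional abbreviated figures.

4/2

D is the seventh of Eb major seventh, so the chord is in third inversion.
A seventh chord in third inversion is figured 6/4/2, conventionally abbreviated 4/2.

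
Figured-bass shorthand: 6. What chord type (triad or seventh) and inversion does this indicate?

6 is shorthand for 6/3.
Intervals of 6/3 above the bass form a triad; the bass is the third, so this is first inversion.

triad, first inversion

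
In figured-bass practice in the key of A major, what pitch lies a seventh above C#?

Counting 6 letter steps above C# lands on B; in A major, that letter is B.

B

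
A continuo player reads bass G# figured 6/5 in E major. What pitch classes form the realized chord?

The written figures 6/5 are shorthand for 6/5/3: the 3 is implied.
A third above G# in this key is B.
A fifth above G# in this key is D#.
A sixth above G# in this key is E.
Together with the bass G#, this spells E major seventh in first inversion.

G#, B, D#, E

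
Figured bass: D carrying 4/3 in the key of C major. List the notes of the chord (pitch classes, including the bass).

D, F, G, B

The written figures 4/3 are shorthand for 6/4/3: the 6 is implied.
A third above D in this key is F.
A fourth above D in this key is G.
A sixth above D in this key is B.
Together with the bass D, this spells G dominant seventh in second inversion.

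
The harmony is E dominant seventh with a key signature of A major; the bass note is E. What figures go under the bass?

7

E is the root of E dominant seventh, so the chord is in root position.
A seventh chord in root position is figured 7/5/3, conventionally abbreviated 7.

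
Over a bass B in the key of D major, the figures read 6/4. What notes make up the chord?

B, E, G

A fourth above B in this key is E.
A sixth above B in this key is G.
Together with the bass B, this spells E minor in second inversion.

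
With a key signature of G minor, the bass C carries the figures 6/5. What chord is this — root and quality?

The figures 6/5 indicate a seventh chord in first inversion.
In first inversion the root lies a sixth above the bass: a sixth above C in G minor is A.
The chord tones are C, Eb, G, A, giving A half-diminished seventh.

A half-diminished seventh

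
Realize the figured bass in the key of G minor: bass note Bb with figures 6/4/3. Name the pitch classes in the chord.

A third above Bb in this key is D.
A fourth above Bb in this key is Eb.
A sixth above Bb in this key is G.
Together with the bass Bb, this spells Eb major seventh in second inversion.

Bb, D, Eb, G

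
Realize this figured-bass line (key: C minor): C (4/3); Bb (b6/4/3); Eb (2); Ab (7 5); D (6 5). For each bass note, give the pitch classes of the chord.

C (6/4/3): C, Eb, F, Ab.
Bb (b6/4/3): Bb, D, Eb, Gb.
Eb (6/4/2): Eb, F, Ab, C.
Ab (7/5/3): Ab, C, Eb, G.
D (6/5/3): D, F, Ab, Bb.

C, Eb, F, Ab | Bb, D, Eb, Gb | Eb, F, Ab, C | Ab, C, Eb, G | D, F, Ab, Bb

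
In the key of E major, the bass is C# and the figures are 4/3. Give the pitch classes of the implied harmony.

The written figures 4/3 are shorthand for 6/4/3: the 6 is implied.
A third above C# in this key is E.
A fourth above C# in this key is F#.
A sixth above C# in this key is A.
Together with the bass C#, this spells F# minor seventh in second inversion.

C#, E, F#, A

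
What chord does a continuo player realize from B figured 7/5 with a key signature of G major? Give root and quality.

The figures 7/5 indicate a seventh chord in root position.
In root position the bass is the root, so the root is B.
The chord tones are B, D, F#, A, giving B minor seventh.

B minor seventh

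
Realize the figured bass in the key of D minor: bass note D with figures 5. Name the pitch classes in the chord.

D, F, A

The written figures 5 are shorthand for 5/3: the 3 is implied.
A third above D in this key is F.
A fifth above D in this key is A.
Together with the bass D, this spells D minor in root position.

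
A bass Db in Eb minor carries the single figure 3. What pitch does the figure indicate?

F

Counting 2 letter steps above Db lands on F; in Eb minor, that letter is F.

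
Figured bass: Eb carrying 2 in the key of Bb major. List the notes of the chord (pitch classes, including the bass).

The written figures 2 are shorthand for 6/4/2: the 6/4 are implied.
A second above Eb in this key is F.
A fourth above Eb in this key is A.
A sixth above Eb in this key is C.
Together with the bass Eb, this spells F dominant seventh in third inversion.

Eb, F, A, C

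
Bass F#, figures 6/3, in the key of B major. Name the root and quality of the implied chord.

D# minor

The figures 6/3 indicate a triad in first inversion.
In first inversion the root lies a sixth above the bass: a sixth above F# in B major is D#.
The chord tones are F#, A#, D#, giving D# minor.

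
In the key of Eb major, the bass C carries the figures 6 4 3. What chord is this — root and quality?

F minor seventh

The figures 6 4 3 indicate a seventh chord in second inversion.
In second inversion the root lies a fourth above the bass: a fourth above C in Eb major is F.
The chord tones are C, Eb, F, Ab, giving F minor seventh.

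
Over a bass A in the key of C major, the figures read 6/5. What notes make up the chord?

The written figures 6/5 are shorthand for 6/5/3: the 3 is implied.
A third above A in this key is C.
A fifth above A in this key is E.
A sixth above A in this key is F.
Together with the bass A, this spells F major seventh in first inversion.

A, C, E, F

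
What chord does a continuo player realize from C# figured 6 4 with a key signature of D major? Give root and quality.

F# minor

The figures 6 4 indicate a triad in second inversion.
In second inversion the root lies a fourth above the bass: a fourth above C# in D major is F#.
The chord tones are C#, F#, A, giving F# minor.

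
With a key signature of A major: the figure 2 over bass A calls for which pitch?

Counting 1 letter step above A lands on B; in A major, that letter is B.

B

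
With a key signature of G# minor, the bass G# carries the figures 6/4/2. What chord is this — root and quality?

The figures 6/4/2 indicate a seventh chord in third inversion.
In third inversion the root lies a second above the bass: a second above G# in G# minor is A#.
The chord tones are G#, A#, C#, E, giving A# half-diminished seventh.

A# half-diminished seventh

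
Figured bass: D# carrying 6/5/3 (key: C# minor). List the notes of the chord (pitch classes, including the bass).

A third above D# in this key is F#.
A fifth above D# in this key is A.
A sixth above D# in this key is B.
Together with the bass D#, this spells B dominant seventh in first inversion.

D#, F#, A, B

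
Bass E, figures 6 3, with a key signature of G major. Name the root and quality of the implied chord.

C major

The figures 6 3 indicate a triad in first inversion.
In first inversion the root lies a sixth above the bass: a sixth above E in G major is C.
The chord tones are E, G, C, giving C major.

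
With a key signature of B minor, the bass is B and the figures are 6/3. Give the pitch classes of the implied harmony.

B, D, G

A third above B in this key is D.
A sixth above B in this key is G.
Together with the bass B, this spells G major in first inversion.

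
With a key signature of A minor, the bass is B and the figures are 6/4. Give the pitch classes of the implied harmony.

A fourth above B in this key is E.
A sixth above B in this key is G.
Together with the bass B, this spells E minor in second inversion.

B, E, G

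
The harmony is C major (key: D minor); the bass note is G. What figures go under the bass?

6/4

G is the fifth of C major, so the chord is in second inversion.
A triad in second inversion is figured 6/4, conventionally abbreviated 6/4.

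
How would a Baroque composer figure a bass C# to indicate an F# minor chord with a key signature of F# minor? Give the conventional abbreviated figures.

C# is the fifth of F# minor, so the chord is in second inversion.
A triad in second inversion is figured 6/4, conventionally abbreviated 6/4.

6/4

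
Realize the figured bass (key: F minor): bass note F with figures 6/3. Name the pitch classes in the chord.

F, Ab, Db

A third above F in this key is Ab.
A sixth above F in this key is Db.
Together with the bass F, this spells Db major in first inversion.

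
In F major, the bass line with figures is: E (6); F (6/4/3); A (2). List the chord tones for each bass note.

E (6/3): E, G, C.
F (6/4/3): F, A, Bb, D.
A (6/4/2): A, Bb, D, F.

E, G, C | F, A, Bb, D | A, Bb, D, F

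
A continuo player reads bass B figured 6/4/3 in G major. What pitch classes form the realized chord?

A third above B in this key is D.
A fourth above B in this key is E.
A sixth above B in this key is G.
Together with the bass B, this spells E minor seventh in second inversion.

B, D, E, G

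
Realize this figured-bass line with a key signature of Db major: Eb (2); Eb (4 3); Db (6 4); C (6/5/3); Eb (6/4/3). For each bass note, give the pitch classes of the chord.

Eb (6/4/2): Eb, F, Ab, C.
Eb (6/4/3): Eb, Gb, Ab, C.
Db (6/4): Db, Gb, Bb.
C (6/5/3): C, Eb, Gb, Ab.
Eb (6/4/3): Eb, Gb, Ab, C.

Eb, F, Ab, C | Eb, Gb, Ab, C | Db, Gb, Bb | C, Eb, Gb, Ab | Eb, Gb, Ab, C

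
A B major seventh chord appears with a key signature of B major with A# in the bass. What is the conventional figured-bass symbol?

4/2

A# is the seventh of B major seventh, so the chord is in third inversion.
A seventh chord in third inversion is figured 6/4/2, conventionally abbreviated 4/2.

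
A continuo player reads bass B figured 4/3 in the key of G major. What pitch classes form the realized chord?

B, D, E, G

The written figures 4/3 are shorthand for 6/4/3: the 6 is implied.
A third above B in this key is D.
A fourth above B in this key is E.
A sixth above B in this key is G.
Together with the bass B, this spells E minor seventh in second inversion.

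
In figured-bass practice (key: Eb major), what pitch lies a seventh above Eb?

Counting 6 letter steps above Eb lands on D; in Eb major, that letter is D.

D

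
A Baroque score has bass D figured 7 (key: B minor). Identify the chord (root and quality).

The figures 7 indicate a seventh chord in root position.
In root position the bass is the root, so the root is D.
The chord tones are D, F#, A, C#, giving D major seventh.

D major seventh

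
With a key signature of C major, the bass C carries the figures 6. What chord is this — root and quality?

The figures 6 indicate a triad in first inversion.
In first inversion the root lies a sixth above the bass: a sixth above C in C major is A.
The chord tones are C, E, A, giving A minor.

A minor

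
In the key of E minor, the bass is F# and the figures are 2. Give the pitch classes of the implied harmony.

The written figures 2 are shorthand for 6/4/2: the 6/4 are implied.
A second above F# in this key is G.
A fourth above F# in this key is B.
A sixth above F# in this key is D.
Together with the bass F#, this spells G major seventh in third inversion.

F#, G, B, D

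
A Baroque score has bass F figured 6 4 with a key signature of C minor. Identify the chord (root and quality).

The figures 6 4 indicate a triad in second inversion.
In second inversion the root lies a fourth above the bass: a fourth above F in C minor is Bb.
The chord tones are F, Bb, D, giving Bb major.

Bb major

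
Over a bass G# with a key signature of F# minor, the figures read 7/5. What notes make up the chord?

G#, B, D, F#

The written figures 7/5 are shorthand for 7/5/3: the 3 is implied.
A third above G# in this key is B.
A fifth above G# in this key is D.
A seventh above G# in this key is F#.
Together with the bass G#, this spells G# half-diminished seventh in root position.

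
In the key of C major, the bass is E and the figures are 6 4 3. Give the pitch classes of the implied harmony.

E, G, A, C

A third above E in this key is G.
A fourth above E in this key is A.
A sixth above E in this key is C.
Together with the bass E, this spells A minor seventh in second inversion.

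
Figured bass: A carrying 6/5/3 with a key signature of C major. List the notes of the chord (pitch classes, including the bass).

A third above A in this key is C.
A fifth above A in this key is E.
A sixth above A in this key is F.
Together with the bass A, this spells F major seventh in first inversion.

A, C, E, F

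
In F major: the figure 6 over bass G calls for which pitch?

E

Counting 5 letter steps above G lands on E; in F major, that letter is E.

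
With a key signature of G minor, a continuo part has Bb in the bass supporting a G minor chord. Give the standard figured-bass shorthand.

Bb is the third of G minor, so the chord is in first inversion.
A triad in first inversion is figured 6/3, conventionally abbreviated 6.

6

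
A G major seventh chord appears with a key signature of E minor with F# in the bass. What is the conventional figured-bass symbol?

F# is the seventh of G major seventh, so the chord is in third inversion.
A seventh chord in third inversion is figured 6/4/2, conventionally abbreviated 4/2.

4/2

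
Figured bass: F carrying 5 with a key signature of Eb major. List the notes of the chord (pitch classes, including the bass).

F, Ab, C

The written figures 5 are shorthand for 5/3: the 3 is implied.
A third above F in this key is Ab.
A fifth above F in this key is C.
Together with the bass F, this spells F minor in root position.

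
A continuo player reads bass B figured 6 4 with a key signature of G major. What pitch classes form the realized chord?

B, E, G

A fourth above B in this key is E.
A sixth above B in this key is G.
Together with the bass B, this spells E minor in second inversion.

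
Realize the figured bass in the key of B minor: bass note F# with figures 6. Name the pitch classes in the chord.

The written figures 6 are shorthand for 6/3: the 3 is implied.
A third above F# in this key is A.
A sixth above F# in this key is D.
Together with the bass F#, this spells D major in first inversion.

F#, A, D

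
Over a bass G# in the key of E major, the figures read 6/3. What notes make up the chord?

A third above G# in this key is B.
A sixth above G# in this key is E.
Together with the bass G#, this spells E major in first inversion.

G#, B, E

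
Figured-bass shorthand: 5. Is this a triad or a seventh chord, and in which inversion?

5 is shorthand for 5/3.
Intervals of 5/3 above the bass form a triad; the bass is the root, so this is root position.

triad, root position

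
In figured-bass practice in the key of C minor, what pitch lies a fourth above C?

F

Counting 3 letter steps above C lands on F; in C minor, that letter is F.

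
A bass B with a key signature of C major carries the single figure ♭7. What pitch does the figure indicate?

Counting 6 letter steps above B lands on A; in C major, that letter is A.
The b7 figure lowers it a semitone, giving Ab.

Ab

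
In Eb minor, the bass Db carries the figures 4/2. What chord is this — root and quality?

The figures 4/2 indicate a seventh chord in third inversion.
In third inversion the root lies a second above the bass: a second above Db in Eb minor is Eb.
The chord tones are Db, Eb, Gb, Bb, giving Eb minor seventh.

Eb minor seventh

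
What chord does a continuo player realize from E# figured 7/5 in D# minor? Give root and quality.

E# half-diminished seventh

The figures 7/5 indicate a seventh chord in root position.
In root position the bass is the root, so the root is E#.
The chord tones are E#, G#, B, D#, giving E# half-diminished seventh.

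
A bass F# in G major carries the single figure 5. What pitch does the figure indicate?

Counting 4 letter steps above F# lands on C; in G major, that letter is C.

C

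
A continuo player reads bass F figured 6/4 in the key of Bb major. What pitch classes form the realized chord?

F, Bb, D

A fourth above F in this key is Bb.
A sixth above F in this key is D.
Together with the bass F, this spells Bb major in second inversion.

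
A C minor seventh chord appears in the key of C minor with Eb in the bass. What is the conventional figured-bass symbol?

6/5

Eb is the third of C minor seventh, so the chord is in first inversion.
A seventh chord in first inversion is figured 6/5/3, conventionally abbreviated 6/5.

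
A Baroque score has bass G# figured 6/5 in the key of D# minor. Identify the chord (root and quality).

E# half-diminished seventh

The figures 6/5 indicate a seventh chord in first inversion.
In first inversion the root lies a sixth above the bass: a sixth above G# in D# minor is E#.
The chord tones are G#, B, D#, E#, giving E# half-diminished seventh.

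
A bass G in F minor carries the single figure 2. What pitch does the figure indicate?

Counting 1 letter step above G lands on A; in F minor, that letter is Ab.

Ab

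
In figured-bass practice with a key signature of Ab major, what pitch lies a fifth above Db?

Counting 4 letter steps above Db lands on A; in Ab major, that letter is Ab.

Ab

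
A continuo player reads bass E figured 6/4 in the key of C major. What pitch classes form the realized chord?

E, A, C

A fourth above E in this key is A.
A sixth above E in this key is C.
Together with the bass E, this spells A minor in second inversion.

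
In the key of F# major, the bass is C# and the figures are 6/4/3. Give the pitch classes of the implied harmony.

A third above C# in this key is E#.
A fourth above C# in this key is F#.
A sixth above C# in this key is A#.
Together with the bass C#, this spells F# major seventh in second inversion.

C#, E#, F#, A#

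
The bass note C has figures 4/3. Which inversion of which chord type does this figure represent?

seventh chord, second inversion

4/3 is shorthand for 6/4/3.
Intervals of 6/4/3 above the bass form a seventh chord; the bass is the fifth, so this is second inversion.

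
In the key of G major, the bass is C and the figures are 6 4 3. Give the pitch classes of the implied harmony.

C, E, F#, A

A third above C in this key is E.
A fourth above C in this key is F#.
A sixth above C in this key is A.
Together with the bass C, this spells F# half-diminished seventh in second inversion.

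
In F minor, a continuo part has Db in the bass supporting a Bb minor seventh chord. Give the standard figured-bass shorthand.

6/5

Db is the third of Bb minor seventh, so the chord is in first inversion.
A seventh chord in first inversion is figured 6/5/3, conventionally abbreviated 6/5.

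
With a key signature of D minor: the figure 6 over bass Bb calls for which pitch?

G

Counting 5 letter steps above Bb lands on G; in D minor, that letter is G.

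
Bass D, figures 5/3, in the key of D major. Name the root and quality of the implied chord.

D major

The figures 5/3 indicate a triad in root position.
In root position the bass is the root, so the root is D.
The chord tones are D, F#, A, giving D major.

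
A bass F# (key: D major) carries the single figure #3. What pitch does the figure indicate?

A#

Counting 2 letter steps above F# lands on A; in D major, that letter is A.
The #3 figure raises it a semitone, giving A#.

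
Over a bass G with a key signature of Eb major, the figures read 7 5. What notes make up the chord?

The written figures 7 5 are shorthand for 7/5/3: the 3 is implied.
A third above G in this key is Bb.
A fifth above G in this key is D.
A seventh above G in this key is F.
Together with the bass G, this spells G minor seventh in root position.

G, Bb, D, F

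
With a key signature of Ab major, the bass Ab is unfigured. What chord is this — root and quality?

An unfigured bass indicates a triad in root position.
In root position the bass is the root, so the root is Ab.
The chord tones are Ab, C, Eb, giving Ab major.

Ab major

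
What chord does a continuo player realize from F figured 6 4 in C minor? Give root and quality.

The figures 6 4 indicate a triad in second inversion.
In second inversion the root lies a fourth above the bass: a fourth above F in C minor is Bb.
The chord tones are F, Bb, D, giving Bb major.

Bb major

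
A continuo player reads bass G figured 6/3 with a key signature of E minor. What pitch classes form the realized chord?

A third above G in this key is B.
A sixth above G in this key is E.
Together with the bass G, this spells E minor in first inversion.

G, B, E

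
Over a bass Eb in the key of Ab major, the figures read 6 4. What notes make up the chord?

Eb, Ab, C

A fourth above Eb in this key is Ab.
A sixth above Eb in this key is C.
Together with the bass Eb, this spells Ab major in second inversion.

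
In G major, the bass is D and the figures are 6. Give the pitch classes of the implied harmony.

D, F#, B

The written figures 6 are shorthand for 6/3: the 3 is implied.
A third above D in this key is F#.
A sixth above D in this key is B.
Together with the bass D, this spells B minor in first inversion.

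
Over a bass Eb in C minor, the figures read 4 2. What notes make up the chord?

The written figures 4 2 are shorthand for 6/4/2: the 6 is implied.
A second above Eb in this key is F.
A fourth above Eb in this key is Ab.
A sixth above Eb in this key is C.
Together with the bass Eb, this spells F minor seventh in third inversion.

Eb, F, Ab, C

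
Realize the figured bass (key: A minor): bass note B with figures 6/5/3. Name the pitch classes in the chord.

A third above B in this key is D.
A fifth above B in this key is F.
A sixth above B in this key is G.
Together with the bass B, this spells G dominant seventh in first inversion.

B, D, F, G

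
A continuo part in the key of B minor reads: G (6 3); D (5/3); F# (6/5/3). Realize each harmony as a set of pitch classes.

G, B, E | D, F#, A | F#, A, C#, D

G (6/3): G, B, E.
D (5/3): D, F#, A.
F# (6/5/3): F#, A, C#, D.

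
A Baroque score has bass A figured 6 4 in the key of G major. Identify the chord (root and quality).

D major

The figures 6 4 indicate a triad in second inversion.
In second inversion the root lies a fourth above the bass: a fourth above A in G major is D.
The chord tones are A, D, F#, giving D major.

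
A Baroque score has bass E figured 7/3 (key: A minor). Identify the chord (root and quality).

The figures 7/3 indicate a seventh chord in root position.
In root position the bass is the root, so the root is E.
The chord tones are E, G, B, D, giving E minor seventh.

E minor seventh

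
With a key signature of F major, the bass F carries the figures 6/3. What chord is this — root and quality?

D minor

The figures 6/3 indicate a triad in first inversion.
In first inversion the root lies a sixth above the bass: a sixth above F in F major is D.
The chord tones are F, A, D, giving D minor.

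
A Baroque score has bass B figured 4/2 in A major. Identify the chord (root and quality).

The figures 4/2 indicate a seventh chord in third inversion.
In third inversion the root lies a second above the bass: a second above B in A major is C#.
The chord tones are B, C#, E, G#, giving C# minor seventh.

C# minor seventh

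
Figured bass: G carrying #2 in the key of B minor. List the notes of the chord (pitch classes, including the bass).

The written figures #2 are shorthand for 6/4/2: the 6/4 are implied.
A second above G in this key is A, raised to A# by the sharp.
A fourth above G in this key is C#.
A sixth above G in this key is E.
Together with the bass G, this spells A# diminished seventh in third inversion.

G, A#, C#, E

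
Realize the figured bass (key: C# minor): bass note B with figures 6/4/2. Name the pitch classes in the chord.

A second above B in this key is C#.
A fourth above B in this key is E.
A sixth above B in this key is G#.
Together with the bass B, this spells C# minor seventh in third inversion.

B, C#, E, G#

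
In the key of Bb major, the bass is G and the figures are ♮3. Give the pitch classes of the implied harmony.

The written figures ♮3 are shorthand for 5/3: the 5 is implied.
A third above G in this key is Bb, made natural (B) by the ♮ figure.
A fifth above G in this key is D.
Together with the bass G, this spells G major in root position.

G, B, D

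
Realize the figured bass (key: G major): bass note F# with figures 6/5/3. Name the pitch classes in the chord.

A third above F# in this key is A.
A fifth above F# in this key is C.
A sixth above F# in this key is D.
Together with the bass F#, this spells D dominant seventh in first inversion.

F#, A, C, D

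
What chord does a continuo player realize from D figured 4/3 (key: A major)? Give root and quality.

G# half-diminished seventh

The figures 4/3 indicate a seventh chord in second inversion.
In second inversion the root lies a fourth above the bass: a fourth above D in A major is G#.
The chord tones are D, F#, G#, B, giving G# half-diminished seventh.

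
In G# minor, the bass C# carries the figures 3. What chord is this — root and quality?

The figures 3 indicate a triad in root position.
In root position the bass is the root, so the root is C#.
The chord tones are C#, E, G#, giving C# minor.

C# minor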